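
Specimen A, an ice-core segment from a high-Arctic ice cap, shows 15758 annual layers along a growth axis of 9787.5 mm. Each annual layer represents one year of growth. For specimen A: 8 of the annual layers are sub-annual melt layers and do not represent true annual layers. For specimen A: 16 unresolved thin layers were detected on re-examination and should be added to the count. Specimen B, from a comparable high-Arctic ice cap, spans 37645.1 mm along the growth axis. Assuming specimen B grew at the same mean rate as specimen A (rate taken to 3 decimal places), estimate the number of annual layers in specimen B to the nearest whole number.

60620 annual layers

Specimen A: true annual layer count = 15758 − 8 + 16 = 15766.
A: 9787.5 mm over 15766 years gives 9787.5 / 15766 ≈ 0.621 mm/yr.
For B, 37645.1 / 0.621 = 60620.13 years ≈ 60620 annual layers.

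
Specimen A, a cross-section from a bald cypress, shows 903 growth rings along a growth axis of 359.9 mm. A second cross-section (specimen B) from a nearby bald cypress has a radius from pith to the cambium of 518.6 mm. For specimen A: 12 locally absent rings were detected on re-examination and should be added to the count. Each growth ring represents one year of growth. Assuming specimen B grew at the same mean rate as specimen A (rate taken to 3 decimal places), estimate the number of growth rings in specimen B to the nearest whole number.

1320 growth rings

Specimen A: adjusted count: 903 + 12 = 915 growth rings.
A: Mean rate = 359.9 mm / 915 years ≈ 0.393 mm/year.
For B, 518.6 / 0.393 = 1319.59 years ≈ 1320 growth rings.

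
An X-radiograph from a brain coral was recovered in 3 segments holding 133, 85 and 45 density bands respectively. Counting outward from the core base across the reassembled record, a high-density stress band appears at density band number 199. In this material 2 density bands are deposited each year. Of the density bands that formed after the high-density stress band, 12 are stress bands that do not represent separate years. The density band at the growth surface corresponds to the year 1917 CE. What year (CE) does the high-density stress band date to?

Total density bands = 133 + 85 + 45 = 263.
263 − 199 = 64 density bands lie beyond the high-density stress band toward the growth surface.
Removing the 12 false density bands leaves 64 − 12 = 52 true density bands beyond the high-density stress band.
With 2 density bands per year, 52 / 2 = 26 years.
Counting back 26 years from 1917 CE places the high-density stress band in 1917 − 26 = 1891 CE.

1891 CE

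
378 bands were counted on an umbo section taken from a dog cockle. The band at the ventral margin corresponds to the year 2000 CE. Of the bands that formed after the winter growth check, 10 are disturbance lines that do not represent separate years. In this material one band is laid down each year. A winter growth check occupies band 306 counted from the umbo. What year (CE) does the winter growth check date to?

1938 CE

378 − 306 = 72 bands lie beyond the winter growth check toward the ventral margin.
Removing the 10 false bands leaves 72 − 10 = 62 true bands beyond the winter growth check.
The band at the ventral margin is 2000 CE, so the winter growth check dates to 2000 − 62 = 1938 CE.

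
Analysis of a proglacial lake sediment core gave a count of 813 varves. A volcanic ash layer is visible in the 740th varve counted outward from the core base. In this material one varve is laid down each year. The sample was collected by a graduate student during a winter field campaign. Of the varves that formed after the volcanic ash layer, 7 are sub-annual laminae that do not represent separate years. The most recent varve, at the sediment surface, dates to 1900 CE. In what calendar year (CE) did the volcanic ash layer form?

1834 CE

The volcanic ash layer sits at varve 740 from the core base, so 813 − 740 = 73 varves formed after it.
73 − 7 false = 66 true varves after the volcanic ash layer.
The varve at the sediment surface is 1900 CE, so the volcanic ash layer dates to 1900 − 66 = 1834 CE.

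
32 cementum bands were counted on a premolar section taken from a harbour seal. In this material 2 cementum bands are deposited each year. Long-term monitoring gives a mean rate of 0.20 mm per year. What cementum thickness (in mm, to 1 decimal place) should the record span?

Dividing by 2 cementum bands per year: 32 / 2 = 16 years.
Length ≈ 0.20 × 16 = 3.2 mm.

3.2 mm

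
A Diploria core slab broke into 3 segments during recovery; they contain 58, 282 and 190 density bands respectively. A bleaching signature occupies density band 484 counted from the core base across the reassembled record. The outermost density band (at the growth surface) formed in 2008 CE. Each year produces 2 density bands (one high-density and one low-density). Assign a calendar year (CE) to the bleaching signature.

Total density bands = 58 + 282 + 190 = 530.
Between density band 484 and the growth surface there are 530 − 484 = 46 density bands.
With 2 density bands per year, 46 / 2 = 23 years.
The density band at the growth surface is 2008 CE, so the bleaching signature dates to 2008 − 23 = 1985 CE.

1985 CE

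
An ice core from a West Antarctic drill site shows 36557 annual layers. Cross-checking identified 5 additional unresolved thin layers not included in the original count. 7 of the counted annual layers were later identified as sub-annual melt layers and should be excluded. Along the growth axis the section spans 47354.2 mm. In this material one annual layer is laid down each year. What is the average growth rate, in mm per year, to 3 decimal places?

1.295 mm per year

After corrections the count is 36557 − 7 + 5 = 36555 annual layers.
Extension rate ≈ 47354.2 / 36555 = 1.295 mm per year.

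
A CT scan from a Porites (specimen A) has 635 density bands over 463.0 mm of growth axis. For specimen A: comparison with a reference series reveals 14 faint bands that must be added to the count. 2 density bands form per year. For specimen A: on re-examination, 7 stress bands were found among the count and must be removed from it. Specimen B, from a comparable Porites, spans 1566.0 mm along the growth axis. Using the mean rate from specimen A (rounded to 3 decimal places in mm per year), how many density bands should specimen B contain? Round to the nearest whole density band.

2172 density bands

Specimen A: true density band count = 635 − 7 + 14 = 642.
Specimen A: dividing by 2 density bands per year: 642 / 2 = 321 years.
A: 463.0 mm over 321 years gives 463.0 / 321 ≈ 1.442 mm per year.
For B, 1566.0 / 1.442 = 1085.99 years; at 2 density bands per year that is 1085.99 × 2 ≈ 2172 density bands.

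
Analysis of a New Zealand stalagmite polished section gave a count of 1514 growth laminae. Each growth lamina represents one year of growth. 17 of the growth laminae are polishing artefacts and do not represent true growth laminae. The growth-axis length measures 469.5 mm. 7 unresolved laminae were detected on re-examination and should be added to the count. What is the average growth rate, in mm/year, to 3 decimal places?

0.312 mm/year

Correcting the raw count gives 1514 − 17 + 7 = 1504 true growth laminae.
Mean rate = 469.5 mm / 1504 years ≈ 0.312 mm/year.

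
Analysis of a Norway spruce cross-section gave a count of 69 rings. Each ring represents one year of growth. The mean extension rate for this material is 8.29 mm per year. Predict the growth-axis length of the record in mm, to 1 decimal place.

572.0 mm

69 years of growth are recorded.
Predicted length = 8.29 mm/year × 69 years = 572.0 mm.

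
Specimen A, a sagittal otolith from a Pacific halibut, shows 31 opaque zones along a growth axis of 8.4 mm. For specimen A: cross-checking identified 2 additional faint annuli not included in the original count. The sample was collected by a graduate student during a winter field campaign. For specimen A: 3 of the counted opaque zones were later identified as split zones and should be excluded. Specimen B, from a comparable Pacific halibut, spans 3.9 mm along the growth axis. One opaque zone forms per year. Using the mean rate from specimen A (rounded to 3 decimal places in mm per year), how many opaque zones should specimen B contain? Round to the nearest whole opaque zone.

Specimen A: adjusted count: 31 − 3 + 2 = 30 opaque zones.
A: Mean rate = 8.4 mm / 30 years ≈ 0.280 mm per year.
B spans 3.9 / 0.280 = 13.93 years ≈ 14 opaque zones.

14 opaque zones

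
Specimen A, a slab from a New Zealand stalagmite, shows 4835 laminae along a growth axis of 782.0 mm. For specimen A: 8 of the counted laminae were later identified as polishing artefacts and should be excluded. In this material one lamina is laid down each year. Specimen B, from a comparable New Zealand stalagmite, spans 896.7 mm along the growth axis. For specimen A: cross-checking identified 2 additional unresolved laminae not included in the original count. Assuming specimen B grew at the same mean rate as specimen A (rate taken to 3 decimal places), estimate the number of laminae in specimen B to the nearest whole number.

Specimen A: correcting the raw count gives 4835 − 8 + 2 = 4829 true laminae.
A: Extension rate ≈ 782.0 / 4829 = 0.162 mm/yr.
Specimen B: 896.7 mm / 0.162 mm per year = 5535.19 years ≈ 5535 laminae.

5535 laminae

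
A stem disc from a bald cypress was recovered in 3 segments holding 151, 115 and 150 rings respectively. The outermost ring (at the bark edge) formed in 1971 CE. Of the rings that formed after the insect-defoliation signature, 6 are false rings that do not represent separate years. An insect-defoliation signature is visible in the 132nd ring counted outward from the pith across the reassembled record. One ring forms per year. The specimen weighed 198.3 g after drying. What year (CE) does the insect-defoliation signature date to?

Total rings = 151 + 115 + 150 = 416.
The insect-defoliation signature sits at ring 132 from the pith, so 416 − 132 = 284 rings formed after it.
Removing the 6 false rings leaves 284 − 6 = 278 true rings beyond the insect-defoliation signature.
Counting back 278 years from 1971 CE places the insect-defoliation signature in 1971 − 278 = 1693 CE.

1693 CE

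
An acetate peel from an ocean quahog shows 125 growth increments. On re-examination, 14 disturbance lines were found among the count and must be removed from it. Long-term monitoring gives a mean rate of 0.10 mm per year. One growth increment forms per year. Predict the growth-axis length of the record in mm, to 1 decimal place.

11.1 mm

Correcting the raw count gives 125 − 14 = 111 true growth increments.
Length ≈ 0.10 × 111 = 11.1 mm.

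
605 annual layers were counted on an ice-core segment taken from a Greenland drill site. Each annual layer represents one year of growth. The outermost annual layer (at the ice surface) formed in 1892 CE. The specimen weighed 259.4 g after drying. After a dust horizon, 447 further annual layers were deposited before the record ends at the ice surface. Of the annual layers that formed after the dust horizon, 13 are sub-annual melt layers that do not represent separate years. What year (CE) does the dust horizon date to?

There are 447 annual layers younger than the dust horizon.
Excluding 13 false annual layers: 447 − 13 = 434.
The annual layer at the ice surface is 1892 CE, so the dust horizon dates to 1892 − 434 = 1458 CE.

1458 CE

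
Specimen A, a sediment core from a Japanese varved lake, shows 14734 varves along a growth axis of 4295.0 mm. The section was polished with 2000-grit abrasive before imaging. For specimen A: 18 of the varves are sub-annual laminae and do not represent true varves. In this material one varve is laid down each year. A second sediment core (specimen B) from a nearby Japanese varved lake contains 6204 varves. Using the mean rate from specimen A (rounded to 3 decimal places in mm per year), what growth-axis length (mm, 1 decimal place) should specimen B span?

1811.6 mm

Specimen A: adjusted count: 14734 − 18 = 14716 varves.
A: Mean rate = 4295.0 mm / 14716 years ≈ 0.292 mm per year.
B's length ≈ 0.292 × 6204 = 1811.6 mm.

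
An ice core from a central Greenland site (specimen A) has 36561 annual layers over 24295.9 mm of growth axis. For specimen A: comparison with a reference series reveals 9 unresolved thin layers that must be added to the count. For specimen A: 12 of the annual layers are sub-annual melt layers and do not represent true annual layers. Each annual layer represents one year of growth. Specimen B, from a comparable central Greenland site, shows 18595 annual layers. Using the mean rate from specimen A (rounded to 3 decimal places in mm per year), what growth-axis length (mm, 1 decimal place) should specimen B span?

Specimen A: after corrections the count is 36561 − 12 + 9 = 36558 annual layers.
A: Mean rate = 24295.9 mm / 36558 years ≈ 0.665 mm/yr.
B's length ≈ 0.665 × 18595 = 12365.7 mm.

12365.7 mm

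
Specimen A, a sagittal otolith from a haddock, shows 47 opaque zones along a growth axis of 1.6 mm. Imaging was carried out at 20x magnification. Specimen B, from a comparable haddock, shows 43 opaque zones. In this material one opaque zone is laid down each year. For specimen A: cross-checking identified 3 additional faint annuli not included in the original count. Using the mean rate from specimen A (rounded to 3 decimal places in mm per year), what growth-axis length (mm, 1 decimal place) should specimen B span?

Specimen A: after corrections the count is 47 + 3 = 50 opaque zones.
A: Extension rate ≈ 1.6 / 50 = 0.032 mm/year.
For B, 0.032 mm/year × 43 years = 1.4 mm.

1.4 mm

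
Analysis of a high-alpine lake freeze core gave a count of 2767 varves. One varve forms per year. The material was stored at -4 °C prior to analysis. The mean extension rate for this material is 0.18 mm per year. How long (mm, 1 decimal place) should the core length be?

498.1 mm

2767 years of growth are recorded.
2767 years at 0.18 mm/year gives 0.18 × 2767 = 498.1 mm.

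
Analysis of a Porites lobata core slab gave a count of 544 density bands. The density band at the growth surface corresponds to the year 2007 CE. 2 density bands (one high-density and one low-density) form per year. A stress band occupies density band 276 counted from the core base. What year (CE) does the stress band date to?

1873 CE

Between density band 276 and the growth surface there are 544 − 276 = 268 density bands.
With 2 density bands per year, 268 / 2 = 134 years.
The density band at the growth surface is 2007 CE, so the stress band dates to 2007 − 134 = 1873 CE.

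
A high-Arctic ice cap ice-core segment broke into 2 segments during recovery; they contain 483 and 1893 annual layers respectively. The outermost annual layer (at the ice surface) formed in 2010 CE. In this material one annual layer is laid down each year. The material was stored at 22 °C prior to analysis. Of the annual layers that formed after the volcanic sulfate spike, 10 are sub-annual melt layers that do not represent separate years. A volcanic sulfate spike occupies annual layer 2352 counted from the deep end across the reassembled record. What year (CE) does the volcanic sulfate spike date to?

Total annual layers = 483 + 1893 = 2376.
The volcanic sulfate spike sits at annual layer 2352 from the deep end, so 2376 − 2352 = 24 annual layers formed after it.
24 − 10 false = 14 true annual layers after the volcanic sulfate spike.
2010 − 14 = 1996 CE.

1996 CE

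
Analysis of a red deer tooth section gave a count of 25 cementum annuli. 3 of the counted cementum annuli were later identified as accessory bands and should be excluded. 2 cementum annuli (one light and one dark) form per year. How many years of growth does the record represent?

After corrections the count is 25 − 3 = 22 cementum annuli.
With 2 cementum annuli per year, 22 / 2 = 11 years.

11 years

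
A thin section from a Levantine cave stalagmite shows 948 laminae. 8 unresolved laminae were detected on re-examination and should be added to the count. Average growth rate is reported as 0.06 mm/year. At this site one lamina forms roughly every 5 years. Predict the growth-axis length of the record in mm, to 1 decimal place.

286.8 mm

True lamina count = 948 + 8 = 956.
At 5 years per lamina, 956 × 5 = 4780 years.
Length ≈ 0.06 × 4780 = 286.8 mm.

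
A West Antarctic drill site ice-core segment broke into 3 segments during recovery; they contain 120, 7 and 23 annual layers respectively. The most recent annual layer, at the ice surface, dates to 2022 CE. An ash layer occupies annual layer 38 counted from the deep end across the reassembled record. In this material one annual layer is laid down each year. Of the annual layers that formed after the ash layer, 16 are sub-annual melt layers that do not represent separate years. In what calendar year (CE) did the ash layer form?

1926 CE

Total annual layers = 120 + 7 + 23 = 150.
Between annual layer 38 and the ice surface there are 150 − 38 = 112 annual layers.
112 − 16 false = 96 true annual layers after the ash layer.
2022 − 96 = 1926 CE.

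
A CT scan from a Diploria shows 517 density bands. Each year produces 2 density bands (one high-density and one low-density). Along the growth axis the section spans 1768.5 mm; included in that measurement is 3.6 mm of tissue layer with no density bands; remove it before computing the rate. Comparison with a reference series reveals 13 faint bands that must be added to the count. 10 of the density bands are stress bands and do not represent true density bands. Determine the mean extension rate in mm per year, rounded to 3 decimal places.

6.788 mm per year

After corrections the count is 517 − 10 + 13 = 520 density bands.
With 2 density bands per year, 520 / 2 = 260 years.
The growth record spans 1768.5 − 3.6 = 1764.9 mm.
Extension rate ≈ 1764.9 / 260 = 6.788 mm per year.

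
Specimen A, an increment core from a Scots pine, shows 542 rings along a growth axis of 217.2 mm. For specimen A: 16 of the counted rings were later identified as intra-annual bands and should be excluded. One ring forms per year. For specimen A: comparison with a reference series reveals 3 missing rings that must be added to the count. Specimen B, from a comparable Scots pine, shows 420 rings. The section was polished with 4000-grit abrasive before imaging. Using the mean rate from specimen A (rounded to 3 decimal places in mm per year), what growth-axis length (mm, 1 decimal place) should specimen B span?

Specimen A: true ring count = 542 − 16 + 3 = 529.
A: Extension rate ≈ 217.2 / 529 = 0.411 mm/year.
For B, 0.411 mm/year × 420 years = 172.6 mm.

172.6 mm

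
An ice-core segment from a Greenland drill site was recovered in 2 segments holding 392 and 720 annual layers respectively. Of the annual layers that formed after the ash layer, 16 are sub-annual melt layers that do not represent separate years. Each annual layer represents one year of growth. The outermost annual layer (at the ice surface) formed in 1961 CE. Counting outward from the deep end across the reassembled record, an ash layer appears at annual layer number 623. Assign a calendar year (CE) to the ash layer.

Total annual layers = 392 + 720 = 1112.
Between annual layer 623 and the ice surface there are 1112 − 623 = 489 annual layers.
489 − 16 false = 473 true annual layers after the ash layer.
The annual layer at the ice surface is 1961 CE, so the ash layer dates to 1961 − 473 = 1488 CE.

1488 CE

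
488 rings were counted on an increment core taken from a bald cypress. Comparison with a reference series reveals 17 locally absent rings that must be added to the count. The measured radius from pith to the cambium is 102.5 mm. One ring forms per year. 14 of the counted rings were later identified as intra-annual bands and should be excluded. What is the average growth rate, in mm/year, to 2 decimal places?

Correcting the raw count gives 488 − 14 + 17 = 491 true rings.
Extension rate ≈ 102.5 / 491 = 0.21 mm/year.

0.21 mm/year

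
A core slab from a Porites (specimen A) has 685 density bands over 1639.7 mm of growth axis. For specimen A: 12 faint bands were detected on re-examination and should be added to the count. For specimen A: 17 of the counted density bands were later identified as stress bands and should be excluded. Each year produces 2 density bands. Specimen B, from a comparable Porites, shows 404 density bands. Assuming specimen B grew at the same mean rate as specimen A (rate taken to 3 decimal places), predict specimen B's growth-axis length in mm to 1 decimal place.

Specimen A: after corrections the count is 685 − 17 + 12 = 680 density bands.
Specimen A: 680 density bands at 2 per year is 680 / 2 = 340 years.
A: Mean rate = 1639.7 mm / 340 years ≈ 4.823 mm/yr.
Specimen B: dividing by 2 density bands per year: 404 / 2 = 202 years. Length of B = 4.823 × 202 = 974.2 mm.

974.2 mm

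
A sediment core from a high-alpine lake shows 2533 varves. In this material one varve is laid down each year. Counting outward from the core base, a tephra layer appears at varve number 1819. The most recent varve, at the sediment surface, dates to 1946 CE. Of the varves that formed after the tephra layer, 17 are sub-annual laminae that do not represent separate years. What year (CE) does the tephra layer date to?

1249 CE

2533 − 1819 = 714 varves lie beyond the tephra layer toward the sediment surface.
Removing the 17 false varves leaves 714 − 17 = 697 true varves beyond the tephra layer.
1946 − 697 = 1249 CE.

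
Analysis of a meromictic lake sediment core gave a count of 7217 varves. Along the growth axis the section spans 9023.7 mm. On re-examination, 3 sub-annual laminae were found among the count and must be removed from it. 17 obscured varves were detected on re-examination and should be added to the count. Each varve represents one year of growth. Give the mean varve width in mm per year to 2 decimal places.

Adjusted count: 7217 − 3 + 17 = 7231 varves.
Mean rate = 9023.7 mm / 7231 years ≈ 1.25 mm per year.

1.25 mm per year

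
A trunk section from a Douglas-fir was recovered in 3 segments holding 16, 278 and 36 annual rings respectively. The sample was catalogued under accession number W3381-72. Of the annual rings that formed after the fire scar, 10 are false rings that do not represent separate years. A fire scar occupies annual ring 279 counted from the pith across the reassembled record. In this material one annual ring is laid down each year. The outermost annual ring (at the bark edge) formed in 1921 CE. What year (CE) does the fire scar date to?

Total annual rings = 16 + 278 + 36 = 330.
330 − 279 = 51 annual rings lie beyond the fire scar toward the bark edge.
Excluding 10 false annual rings: 51 − 10 = 41.
1921 − 41 = 1880 CE.

1880 CE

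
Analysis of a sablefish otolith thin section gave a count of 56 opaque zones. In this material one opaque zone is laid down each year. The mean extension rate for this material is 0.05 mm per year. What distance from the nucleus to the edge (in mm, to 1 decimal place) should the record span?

2.8 mm

56 years of growth are recorded.
56 years at 0.05 mm/year gives 0.05 × 56 = 2.8 mm.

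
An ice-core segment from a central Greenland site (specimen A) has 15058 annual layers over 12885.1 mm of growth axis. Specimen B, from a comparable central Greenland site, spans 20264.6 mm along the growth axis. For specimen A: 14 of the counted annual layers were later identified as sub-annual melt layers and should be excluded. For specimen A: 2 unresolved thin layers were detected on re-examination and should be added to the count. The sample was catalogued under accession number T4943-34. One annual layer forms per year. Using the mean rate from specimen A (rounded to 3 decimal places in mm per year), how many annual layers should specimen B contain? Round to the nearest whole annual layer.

Specimen A: true annual layer count = 15058 − 14 + 2 = 15046.
A: Mean rate = 12885.1 mm / 15046 years ≈ 0.856 mm per year.
Specimen B: 20264.6 mm / 0.856 mm per year = 23673.60 years ≈ 23674 annual layers.

23674 annual layers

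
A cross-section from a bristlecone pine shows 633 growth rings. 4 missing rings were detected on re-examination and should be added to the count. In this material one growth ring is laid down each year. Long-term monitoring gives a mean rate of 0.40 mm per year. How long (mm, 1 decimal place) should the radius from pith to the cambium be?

Adjusted count: 633 + 4 = 637 growth rings.
Predicted length = 0.40 mm/year × 637 years = 254.8 mm.

254.8 mm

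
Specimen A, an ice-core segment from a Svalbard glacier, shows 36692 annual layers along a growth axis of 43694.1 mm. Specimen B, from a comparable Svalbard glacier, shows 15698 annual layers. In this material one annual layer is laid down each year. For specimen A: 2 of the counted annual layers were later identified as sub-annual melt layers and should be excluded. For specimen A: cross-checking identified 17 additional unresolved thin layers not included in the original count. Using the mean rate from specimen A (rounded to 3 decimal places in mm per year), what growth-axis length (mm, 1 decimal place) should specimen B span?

Specimen A: after corrections the count is 36692 − 2 + 17 = 36707 annual layers.
A: Extension rate ≈ 43694.1 / 36707 = 1.190 mm/year.
B's length ≈ 1.190 × 15698 = 18680.6 mm.

18680.6 mm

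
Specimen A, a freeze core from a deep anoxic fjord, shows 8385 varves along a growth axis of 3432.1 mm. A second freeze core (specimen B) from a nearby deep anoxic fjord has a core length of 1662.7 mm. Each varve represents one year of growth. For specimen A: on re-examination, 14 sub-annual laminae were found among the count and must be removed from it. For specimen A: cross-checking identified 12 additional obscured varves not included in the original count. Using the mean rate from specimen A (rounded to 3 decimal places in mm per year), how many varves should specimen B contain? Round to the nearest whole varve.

Specimen A: correcting the raw count gives 8385 − 14 + 12 = 8383 true varves.
A: Mean rate = 3432.1 mm / 8383 years ≈ 0.409 mm/year.
Specimen B: 1662.7 mm / 0.409 mm per year = 4065.28 years ≈ 4065 varves.

4065 varves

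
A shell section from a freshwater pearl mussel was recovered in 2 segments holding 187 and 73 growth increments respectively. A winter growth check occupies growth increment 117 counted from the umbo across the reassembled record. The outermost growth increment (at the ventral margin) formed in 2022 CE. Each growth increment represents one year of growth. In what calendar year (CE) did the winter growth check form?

1879 CE

Total growth increments = 187 + 73 = 260.
Between growth increment 117 and the ventral margin there are 260 − 117 = 143 growth increments.
2022 − 143 = 1879 CE.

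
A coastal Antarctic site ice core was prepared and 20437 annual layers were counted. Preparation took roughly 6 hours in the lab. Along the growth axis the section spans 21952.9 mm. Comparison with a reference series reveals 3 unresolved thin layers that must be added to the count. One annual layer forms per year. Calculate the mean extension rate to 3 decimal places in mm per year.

After corrections the count is 20437 + 3 = 20440 annual layers.
Mean rate = 21952.9 mm / 20440 years ≈ 1.074 mm per year.

1.074 mm per year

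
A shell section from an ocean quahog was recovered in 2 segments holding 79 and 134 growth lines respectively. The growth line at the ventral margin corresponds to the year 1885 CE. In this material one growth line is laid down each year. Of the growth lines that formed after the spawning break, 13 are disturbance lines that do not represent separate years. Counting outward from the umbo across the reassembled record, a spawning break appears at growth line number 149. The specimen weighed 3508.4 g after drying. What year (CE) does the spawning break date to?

Total growth lines = 79 + 134 = 213.
213 − 149 = 64 growth lines lie beyond the spawning break toward the ventral margin.
Removing the 13 false growth lines leaves 64 − 13 = 51 true growth lines beyond the spawning break.
1885 − 51 = 1834 CE.

1834 CE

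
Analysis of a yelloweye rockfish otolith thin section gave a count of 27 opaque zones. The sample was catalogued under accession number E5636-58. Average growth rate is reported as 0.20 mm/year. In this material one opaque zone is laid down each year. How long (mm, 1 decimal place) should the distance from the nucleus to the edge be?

27 years of growth are recorded.
Length ≈ 0.20 × 27 = 5.4 mm.

5.4 mm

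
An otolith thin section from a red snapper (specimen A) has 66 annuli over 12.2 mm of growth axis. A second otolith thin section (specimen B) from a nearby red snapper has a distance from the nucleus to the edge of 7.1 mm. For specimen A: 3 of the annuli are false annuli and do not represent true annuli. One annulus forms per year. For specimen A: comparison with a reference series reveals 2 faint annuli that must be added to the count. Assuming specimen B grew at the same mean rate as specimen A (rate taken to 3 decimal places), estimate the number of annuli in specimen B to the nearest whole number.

38 annuli

Specimen A: adjusted count: 66 − 3 + 2 = 65 annuli.
A: 12.2 mm over 65 years gives 12.2 / 65 ≈ 0.188 mm/yr.
B spans 7.1 / 0.188 = 37.77 years ≈ 38 annuli.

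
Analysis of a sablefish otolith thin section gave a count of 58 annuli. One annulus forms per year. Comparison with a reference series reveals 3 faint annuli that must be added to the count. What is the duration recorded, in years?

After corrections the count is 58 + 3 = 61 annuli.
One annulus per year makes the duration 61 years.

61 years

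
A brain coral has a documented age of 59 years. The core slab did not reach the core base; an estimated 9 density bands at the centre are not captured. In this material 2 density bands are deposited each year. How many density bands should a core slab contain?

With 2 density bands per year, 59 years would produce 59 × 2 = 118 density bands.
Subtracting the 9 density bands not captured gives 118 − 9 = 109 density bands in the record.

109 density bands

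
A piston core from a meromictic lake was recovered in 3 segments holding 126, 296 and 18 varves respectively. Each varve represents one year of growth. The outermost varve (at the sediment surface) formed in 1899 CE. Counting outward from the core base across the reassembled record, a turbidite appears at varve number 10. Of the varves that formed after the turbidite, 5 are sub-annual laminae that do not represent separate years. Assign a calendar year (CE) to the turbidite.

Total varves = 126 + 296 + 18 = 440.
Between varve 10 and the sediment surface there are 440 − 10 = 430 varves.
430 − 5 false = 425 true varves after the turbidite.
1899 − 425 = 1474 CE.

1474 CE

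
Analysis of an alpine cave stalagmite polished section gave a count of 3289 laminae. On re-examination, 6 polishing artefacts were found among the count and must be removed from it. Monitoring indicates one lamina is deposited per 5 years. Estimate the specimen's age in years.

16415 years

Adjusted count: 3289 − 6 = 3283 laminae.
3283 laminae at 5 years each span 3283 × 5 = 16415 years.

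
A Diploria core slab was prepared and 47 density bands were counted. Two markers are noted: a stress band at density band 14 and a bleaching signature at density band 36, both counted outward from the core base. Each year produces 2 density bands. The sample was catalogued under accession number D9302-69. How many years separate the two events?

11 years

36 − 14 = 22 density bands lie between the two events.
22 density bands at 2 per year is 22 / 2 = 11 years.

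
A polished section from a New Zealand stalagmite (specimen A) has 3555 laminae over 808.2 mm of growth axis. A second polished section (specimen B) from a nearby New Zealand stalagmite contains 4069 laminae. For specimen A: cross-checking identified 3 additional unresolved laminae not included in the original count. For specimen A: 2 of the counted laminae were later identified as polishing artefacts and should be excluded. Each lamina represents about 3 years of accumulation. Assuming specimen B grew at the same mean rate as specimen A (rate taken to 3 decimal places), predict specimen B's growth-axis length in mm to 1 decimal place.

927.7 mm

Specimen A: adjusted count: 3555 − 2 + 3 = 3556 laminae.
Specimen A: multiplying by 3 years per lamina: 3556 × 3 = 10668 years.
A: 808.2 mm over 10668 years gives 808.2 / 10668 ≈ 0.076 mm per year.
Specimen B: 4069 laminae at 3 years each span 4069 × 3 = 12207 years. For B, 0.076 mm/year × 12207 years = 927.7 mm.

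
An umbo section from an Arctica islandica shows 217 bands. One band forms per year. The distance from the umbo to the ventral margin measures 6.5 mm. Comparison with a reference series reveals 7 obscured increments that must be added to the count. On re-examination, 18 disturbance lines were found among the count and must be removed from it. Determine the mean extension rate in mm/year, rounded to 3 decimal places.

Adjusted count: 217 − 18 + 7 = 206 bands.
Extension rate ≈ 6.5 / 206 = 0.032 mm/year.

0.032 mm/year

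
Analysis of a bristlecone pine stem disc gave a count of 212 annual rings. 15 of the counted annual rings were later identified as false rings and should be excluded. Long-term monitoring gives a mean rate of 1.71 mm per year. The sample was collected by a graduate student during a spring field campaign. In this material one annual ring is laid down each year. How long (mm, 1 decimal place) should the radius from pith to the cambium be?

336.9 mm

After corrections the count is 212 − 15 = 197 annual rings.
Length ≈ 1.71 × 197 = 336.9 mm.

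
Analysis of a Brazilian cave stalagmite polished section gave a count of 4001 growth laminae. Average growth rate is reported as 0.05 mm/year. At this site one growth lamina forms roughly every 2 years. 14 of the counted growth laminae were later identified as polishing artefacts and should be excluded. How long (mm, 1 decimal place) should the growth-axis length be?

Adjusted count: 4001 − 14 = 3987 growth laminae.
Multiplying by 2 years per growth lamina: 3987 × 2 = 7974 years.
7974 years at 0.05 mm/year gives 0.05 × 7974 = 398.7 mm.

398.7 mm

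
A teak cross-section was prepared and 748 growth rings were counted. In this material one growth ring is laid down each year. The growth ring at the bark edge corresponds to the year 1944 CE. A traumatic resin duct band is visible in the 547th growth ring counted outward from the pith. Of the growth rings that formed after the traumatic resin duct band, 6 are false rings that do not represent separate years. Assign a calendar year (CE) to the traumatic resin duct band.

Between growth ring 547 and the bark edge there are 748 − 547 = 201 growth rings.
Removing the 6 false growth rings leaves 201 − 6 = 195 true growth rings beyond the traumatic resin duct band.
Counting back 195 years from 1944 CE places the traumatic resin duct band in 1944 − 195 = 1749 CE.

1749 CE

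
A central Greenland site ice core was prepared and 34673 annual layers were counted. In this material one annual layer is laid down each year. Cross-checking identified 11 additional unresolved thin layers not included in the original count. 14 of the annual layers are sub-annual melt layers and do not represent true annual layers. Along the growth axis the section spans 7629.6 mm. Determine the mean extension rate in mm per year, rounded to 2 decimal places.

0.22 mm per year

Adjusted count: 34673 − 14 + 11 = 34670 annual layers.
Extension rate ≈ 7629.6 / 34670 = 0.22 mm per year.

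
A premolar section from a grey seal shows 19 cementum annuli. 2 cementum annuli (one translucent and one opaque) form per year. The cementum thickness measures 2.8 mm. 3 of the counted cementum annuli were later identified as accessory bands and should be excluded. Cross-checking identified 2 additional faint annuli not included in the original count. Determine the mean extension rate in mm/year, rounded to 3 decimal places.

0.311 mm/year

Correcting the raw count gives 19 − 3 + 2 = 18 true cementum annuli.
18 cementum annuli at 2 per year is 18 / 2 = 9 years.
2.8 mm over 9 years gives 2.8 / 9 ≈ 0.311 mm/year.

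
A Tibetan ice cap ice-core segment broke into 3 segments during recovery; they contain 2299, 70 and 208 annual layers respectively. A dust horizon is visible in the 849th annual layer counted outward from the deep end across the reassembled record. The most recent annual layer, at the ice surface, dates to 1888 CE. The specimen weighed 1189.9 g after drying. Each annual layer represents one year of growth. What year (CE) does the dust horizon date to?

160 CE

Total annual layers = 2299 + 70 + 208 = 2577.
2577 − 849 = 1728 annual layers lie beyond the dust horizon toward the ice surface.
Counting back 1728 years from 1888 CE places the dust horizon in 1888 − 1728 = 160 CE.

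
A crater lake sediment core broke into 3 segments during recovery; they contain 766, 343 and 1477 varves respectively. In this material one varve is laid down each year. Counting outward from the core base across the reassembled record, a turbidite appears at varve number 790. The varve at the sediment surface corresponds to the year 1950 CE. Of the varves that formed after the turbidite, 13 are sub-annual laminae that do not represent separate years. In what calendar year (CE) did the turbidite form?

Total varves = 766 + 343 + 1477 = 2586.
Between varve 790 and the sediment surface there are 2586 − 790 = 1796 varves.
Removing the 13 false varves leaves 1796 − 13 = 1783 true varves beyond the turbidite.
1950 − 1783 = 167 CE.

167 CE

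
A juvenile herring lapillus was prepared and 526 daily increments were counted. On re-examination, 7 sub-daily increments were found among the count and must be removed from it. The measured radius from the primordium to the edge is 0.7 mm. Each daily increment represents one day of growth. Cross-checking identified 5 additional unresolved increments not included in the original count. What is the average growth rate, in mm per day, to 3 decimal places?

0.001 mm per day

Adjusted count: 526 − 7 + 5 = 524 daily increments.
Extension rate ≈ 0.7 / 524 = 0.001 mm per day.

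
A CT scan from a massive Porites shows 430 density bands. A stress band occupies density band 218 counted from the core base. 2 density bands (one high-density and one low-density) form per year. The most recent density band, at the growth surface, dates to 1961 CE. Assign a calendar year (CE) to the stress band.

1855 CE

430 − 218 = 212 density bands lie beyond the stress band toward the growth surface.
212 density bands at 2 per year is 212 / 2 = 106 years.
Counting back 106 years from 1961 CE places the stress band in 1961 − 106 = 1855 CE.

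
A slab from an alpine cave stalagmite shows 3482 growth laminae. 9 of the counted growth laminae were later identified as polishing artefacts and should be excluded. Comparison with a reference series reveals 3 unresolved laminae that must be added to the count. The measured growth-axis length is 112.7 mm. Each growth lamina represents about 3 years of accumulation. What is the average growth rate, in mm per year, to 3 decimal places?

0.011 mm per year

Adjusted count: 3482 − 9 + 3 = 3476 growth laminae.
At 3 years per growth lamina, 3476 × 3 = 10428 years.
112.7 mm over 10428 years gives 112.7 / 10428 ≈ 0.011 mm per year.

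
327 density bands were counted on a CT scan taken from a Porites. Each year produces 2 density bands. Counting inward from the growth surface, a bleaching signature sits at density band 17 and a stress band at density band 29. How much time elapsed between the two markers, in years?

6 years

The two markers are separated by 29 − 17 = 12 density bands.
Dividing by 2 density bands per year: 12 / 2 = 6 years.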